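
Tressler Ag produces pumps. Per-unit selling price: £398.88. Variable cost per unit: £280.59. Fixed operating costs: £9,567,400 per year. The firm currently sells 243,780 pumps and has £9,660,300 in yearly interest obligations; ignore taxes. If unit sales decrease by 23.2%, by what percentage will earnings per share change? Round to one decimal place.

-69.6%

Total contribution margin = 243,780 × £118.29 = £28,836,736.20.
EBIT = £28,836,736.20 − £9,567,400 = £19,269,336.20.
Interest = £9,660,300.00, so EBIT − I = £9,609,036.20.
DCL = total CM / (EBIT − I) = £28,836,736.20 / £9,609,036.20 = 3.0010.
%ΔEPS = DCL × %ΔSales = 3.0010 × -23.2% = -69.6%.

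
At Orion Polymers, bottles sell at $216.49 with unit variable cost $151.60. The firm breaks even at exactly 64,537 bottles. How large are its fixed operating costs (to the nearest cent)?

Contribution margin per unit = $216.49 − $151.60 = $64.89.
Since BE = FC / CM, FC = 64,537 × $64.89 = $4,187,805.93.

$4,187,805.93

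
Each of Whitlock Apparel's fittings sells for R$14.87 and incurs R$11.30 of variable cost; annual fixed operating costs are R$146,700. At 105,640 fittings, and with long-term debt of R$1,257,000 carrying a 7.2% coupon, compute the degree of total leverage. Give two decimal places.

2.70

Contribution at this volume is 105,640 × R$3.57 = R$377,134.80.
EBIT = R$377,134.80 − R$146,700 = R$230,434.80. Interest = R$90,504.00, so EBIT − I = R$139,930.80.
Degree of total leverage = total CM / (EBIT − interest) = R$377,134.80 / R$139,930.80 = 2.6952.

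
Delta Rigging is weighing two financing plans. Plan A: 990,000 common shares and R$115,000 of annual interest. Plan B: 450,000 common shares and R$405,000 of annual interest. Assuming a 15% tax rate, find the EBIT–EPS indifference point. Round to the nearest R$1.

At indifference, (EBIT − 115,000)(1 − t)/990,000 = (EBIT − 405,000)(1 − t)/450,000.
Cancelling (1 − t) and cross-multiplying: 450,000·(EBIT − 115,000) = 990,000·(EBIT − 405,000).
Solving, EBIT = (405,000·990,000 − 115,000·450,000) / (990,000 − 450,000) = 349,200,000,000 / 540,000 = 646,666.67.

R$646,667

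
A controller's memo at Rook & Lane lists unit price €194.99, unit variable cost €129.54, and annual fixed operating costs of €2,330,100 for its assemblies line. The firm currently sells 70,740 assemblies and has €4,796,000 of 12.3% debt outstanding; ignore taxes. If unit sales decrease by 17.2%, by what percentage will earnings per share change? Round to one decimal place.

At 70,740 units, contribution = 70,740 × €65.45 = €4,629,933.00.
Operating income = contribution − fixed costs = €4,629,933.00 − €2,330,100 = €2,299,833.00.
Interest = €589,908.00, so EBIT − I = €1,709,925.00.
Degree of combined leverage = contribution ÷ (EBIT − I) = €4,629,933.00 ÷ €1,709,925.00 = 2.7077.
%ΔEPS = DCL × %ΔSales = 2.7077 × -17.2% = -46.6%.

-46.6%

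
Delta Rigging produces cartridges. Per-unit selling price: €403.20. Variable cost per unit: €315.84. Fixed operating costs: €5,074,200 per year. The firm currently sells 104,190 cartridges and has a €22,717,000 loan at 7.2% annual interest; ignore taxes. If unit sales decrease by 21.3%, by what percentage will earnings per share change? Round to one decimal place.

-81.0%

Total contribution margin = 104,190 × €87.36 = €9,102,038.40.
Operating income = contribution − fixed costs = €9,102,038.40 − €5,074,200 = €4,027,838.40.
After interest of €1,635,624.00, pre-tax earnings = €2,392,214.40.
Degree of combined leverage = contribution ÷ (EBIT − I) = €9,102,038.40 ÷ €2,392,214.40 = 3.8049.
EPS therefore changes by 3.8049 × (-21.3%) = -81.0%.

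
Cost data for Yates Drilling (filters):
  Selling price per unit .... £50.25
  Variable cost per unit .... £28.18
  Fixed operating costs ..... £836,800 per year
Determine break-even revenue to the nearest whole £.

£1,905,265

CM per unit = £50.25 − £28.18 = £22.07; CM ratio = £22.07 / £50.25 = 0.4392.
Break-even sales = FC ÷ CM ratio = £836,800 × £50.25 / £22.07 = £1,905,265.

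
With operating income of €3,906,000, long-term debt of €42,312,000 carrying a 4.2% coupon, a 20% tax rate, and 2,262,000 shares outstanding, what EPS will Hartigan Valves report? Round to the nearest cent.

Pre-tax income = €3,906,000 − €1,777,104.00 = €2,128,896.00.
Net income = €2,128,896.00 × (1 − 0.20) = €1,703,116.80.
EPS = €1,703,116.80 ÷ 2,262,000 = €0.75.

€0.75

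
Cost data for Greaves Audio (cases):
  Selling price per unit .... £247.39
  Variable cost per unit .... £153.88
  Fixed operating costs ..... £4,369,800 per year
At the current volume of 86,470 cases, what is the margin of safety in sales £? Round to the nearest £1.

Contribution margin per unit = £247.39 − £153.88 = £93.51. Break-even units = £4,369,800 ÷ £93.51 = 46,730.83; break-even revenue = 46,730.83 × £247.39 = £11,560,740.26.
Actual sales revenue = 86,470 × £247.39 = £21,391,813.30.
Margin of safety = £21,391,813.30 − £11,560,740.26 = £9,831,073.

£9,831,073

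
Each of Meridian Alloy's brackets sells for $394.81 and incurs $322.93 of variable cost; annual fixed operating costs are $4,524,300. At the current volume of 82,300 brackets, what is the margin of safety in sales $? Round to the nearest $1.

Unit CM = price − variable cost = $394.81 − $322.93 = $71.88. Break-even units = $4,524,300 ÷ $71.88 = 62,942.40; break-even revenue = 62,942.40 × $394.81 = $24,850,290.53.
Actual sales revenue = 82,300 × $394.81 = $32,492,863.00.
Margin of safety = $32,492,863.00 − $24,850,290.53 = $7,642,572.

$7,642,572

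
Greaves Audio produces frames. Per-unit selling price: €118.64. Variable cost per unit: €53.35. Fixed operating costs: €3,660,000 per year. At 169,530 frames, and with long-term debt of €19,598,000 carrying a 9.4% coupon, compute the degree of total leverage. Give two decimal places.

1.99

At 169,530 units, contribution = 169,530 × €65.29 = €11,068,613.70.
Operating income = contribution − fixed costs = €11,068,613.70 − €3,660,000 = €7,408,613.70. Interest = €1,842,212.00.
DOL = €11,068,613.70 ÷ €7,408,613.70 = 1.4940; DFL = €7,408,613.70 ÷ €5,566,401.70 = 1.3310.
DCL = DOL × DFL = 1.4940 × 1.3310 = 1.9885.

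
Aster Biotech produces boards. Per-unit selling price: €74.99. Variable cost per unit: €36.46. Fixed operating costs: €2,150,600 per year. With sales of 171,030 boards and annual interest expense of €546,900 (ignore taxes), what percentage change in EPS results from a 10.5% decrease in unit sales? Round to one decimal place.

-17.8%

Total contribution margin = 171,030 × €38.53 = €6,589,785.90.
Operating income = contribution − fixed costs = €6,589,785.90 − €2,150,600 = €4,439,185.90.
After interest of €546,900.00, pre-tax earnings = €3,892,285.90.
Degree of combined leverage = contribution ÷ (EBIT − I) = €6,589,785.90 ÷ €3,892,285.90 = 1.6930.
%ΔEPS = DCL × %ΔSales = 1.6930 × -10.5% = -17.8%.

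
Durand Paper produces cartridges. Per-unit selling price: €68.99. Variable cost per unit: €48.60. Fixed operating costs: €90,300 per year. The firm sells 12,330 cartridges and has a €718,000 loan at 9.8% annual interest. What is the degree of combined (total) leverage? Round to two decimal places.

2.77

At 12,330 units, contribution = 12,330 × €20.39 = €251,408.70.
Subtracting fixed costs: EBIT = €251,408.70 − €90,300 = €161,108.70. Interest = €70,364.00, so EBIT − I = €90,744.70.
DCL = contribution ÷ (EBIT − I) = €251,408.70 ÷ €90,744.70 = 2.7705.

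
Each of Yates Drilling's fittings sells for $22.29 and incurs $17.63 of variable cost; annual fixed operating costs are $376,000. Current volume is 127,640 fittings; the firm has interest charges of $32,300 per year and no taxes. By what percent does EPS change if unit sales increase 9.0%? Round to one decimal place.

+28.7%

Contribution at this volume is 127,640 × $4.66 = $594,802.40.
EBIT = $594,802.40 − $376,000 = $218,802.40.
After interest of $32,300.00, pre-tax earnings = $186,502.40.
DCL = total CM / (EBIT − I) = $594,802.40 / $186,502.40 = 3.1892.
EPS therefore changes by 3.1892 × (+9.0%) = +28.7%.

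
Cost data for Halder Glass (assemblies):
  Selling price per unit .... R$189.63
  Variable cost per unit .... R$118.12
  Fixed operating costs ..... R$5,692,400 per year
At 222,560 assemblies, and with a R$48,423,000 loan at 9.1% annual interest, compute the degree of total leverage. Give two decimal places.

Contribution at this volume is 222,560 × R$71.51 = R$15,915,265.60.
Operating income = contribution − fixed costs = R$15,915,265.60 − R$5,692,400 = R$10,222,865.60. Interest = R$4,406,493.00, so EBIT − I = R$5,816,372.60.
Degree of total leverage = total CM / (EBIT − interest) = R$15,915,265.60 / R$5,816,372.60 = 2.7363.

2.74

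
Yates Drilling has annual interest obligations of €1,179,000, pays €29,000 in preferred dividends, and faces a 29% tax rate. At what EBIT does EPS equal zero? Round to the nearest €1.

€1,219,845

Grossing the preferred dividend up to pre-tax terms: €29,000 / (1 − 0.29) = €40,845.07.
Financial break-even EBIT = interest + D_p ÷ (1 − t) = €1,179,000 + €40,845.07 = €1,219,845.07.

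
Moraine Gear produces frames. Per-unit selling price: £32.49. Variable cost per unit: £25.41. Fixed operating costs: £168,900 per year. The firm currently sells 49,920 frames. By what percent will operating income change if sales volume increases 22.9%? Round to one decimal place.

+43.9%

Total contribution margin = 49,920 × £7.08 = £353,433.60.
EBIT = £353,433.60 − £168,900 = £184,533.60.
Degree of operating leverage = £353,433.60 / £184,533.60 = 1.9153.
So EBIT moves 1.9153 × (+22.9%) = +43.9%.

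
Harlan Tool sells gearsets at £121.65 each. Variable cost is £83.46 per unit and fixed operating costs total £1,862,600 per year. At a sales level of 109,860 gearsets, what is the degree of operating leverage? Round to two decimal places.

Total contribution margin = 109,860 × £38.19 = £4,195,553.40.
Operating income = contribution − fixed costs = £4,195,553.40 − £1,862,600 = £2,332,953.40.
DOL = contribution ÷ EBIT = £4,195,553.40 ÷ £2,332,953.40 = 1.7984.

1.80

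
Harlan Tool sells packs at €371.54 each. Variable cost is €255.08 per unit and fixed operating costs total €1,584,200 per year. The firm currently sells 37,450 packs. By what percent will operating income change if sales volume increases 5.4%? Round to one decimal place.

+8.5%

Contribution at this volume is 37,450 × €116.46 = €4,361,427.00.
EBIT = €4,361,427.00 − €1,584,200 = €2,777,227.00.
Degree of operating leverage = €4,361,427.00 / €2,777,227.00 = 1.5704.
%ΔEBIT = DOL × %ΔSales = 1.5704 × +5.4% = +8.5%.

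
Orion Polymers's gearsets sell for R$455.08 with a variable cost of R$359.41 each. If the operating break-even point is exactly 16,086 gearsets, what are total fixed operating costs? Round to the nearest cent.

R$1,538,947.62

Each unit contributes R$455.08 − R$359.41 = R$95.67.
Fixed costs = break-even units × CM = 16,086 × R$95.67 = R$1,538,947.62.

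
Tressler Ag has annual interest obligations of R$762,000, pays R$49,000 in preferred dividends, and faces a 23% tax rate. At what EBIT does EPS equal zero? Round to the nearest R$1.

Preferred dividends are paid after tax, so their pre-tax equivalent is R$49,000 ÷ (1 − 0.23) = R$63,636.36.
Financial break-even EBIT = interest + D_p ÷ (1 − t) = R$762,000 + R$63,636.36 = R$825,636.36.

R$825,636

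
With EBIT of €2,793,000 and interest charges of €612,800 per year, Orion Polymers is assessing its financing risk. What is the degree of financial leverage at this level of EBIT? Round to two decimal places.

Annual interest charges come to €612,800.00.
DFL = EBIT ÷ (EBIT − I) = €2,793,000 ÷ (€2,793,000 − €612,800.00) = €2,793,000 ÷ €2,180,200.00 = 1.2811.

1.28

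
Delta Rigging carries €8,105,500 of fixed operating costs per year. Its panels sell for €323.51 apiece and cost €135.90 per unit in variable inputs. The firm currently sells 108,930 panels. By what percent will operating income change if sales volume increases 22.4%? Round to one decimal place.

At 108,930 units, contribution = 108,930 × €187.61 = €20,436,357.30.
Subtracting fixed costs: EBIT = €20,436,357.30 − €8,105,500 = €12,330,857.30.
So DOL = total CM / EBIT = €20,436,357.30 / €12,330,857.30 = 1.6573.
%ΔEBIT = DOL × %ΔSales = 1.6573 × +22.4% = +37.1%.

+37.1%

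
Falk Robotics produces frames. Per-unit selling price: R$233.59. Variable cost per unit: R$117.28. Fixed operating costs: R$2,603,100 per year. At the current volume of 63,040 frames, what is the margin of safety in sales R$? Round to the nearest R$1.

R$9,497,604

Unit CM = price − variable cost = R$233.59 − R$117.28 = R$116.31. Break-even units = R$2,603,100 ÷ R$116.31 = 22,380.71; break-even revenue = 22,380.71 × R$233.59 = R$5,227,909.29.
Actual sales revenue = 63,040 × R$233.59 = R$14,725,513.60.
Margin of safety = R$14,725,513.60 − R$5,227,909.29 = R$9,497,604.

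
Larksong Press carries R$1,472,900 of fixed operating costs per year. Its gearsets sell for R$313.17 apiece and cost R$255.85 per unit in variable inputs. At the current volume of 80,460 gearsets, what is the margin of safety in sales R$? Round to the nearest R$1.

R$17,150,413

Each unit contributes R$313.17 − R$255.85 = R$57.32. Break-even units = R$1,472,900 ÷ R$57.32 = 25,696.09; break-even revenue = 25,696.09 × R$313.17 = R$8,047,245.17.
Current sales = 80,460 × R$313.17 = R$25,197,658.20.
Margin of safety = R$25,197,658.20 − R$8,047,245.17 = R$17,150,413.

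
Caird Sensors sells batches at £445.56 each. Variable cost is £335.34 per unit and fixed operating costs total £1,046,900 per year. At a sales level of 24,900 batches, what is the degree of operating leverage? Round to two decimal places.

1.62

Contribution at this volume is 24,900 × £110.22 = £2,744,478.00.
EBIT = £2,744,478.00 − £1,046,900 = £1,697,578.00.
Degree of operating leverage = £2,744,478.00 / £1,697,578.00 = 1.6167.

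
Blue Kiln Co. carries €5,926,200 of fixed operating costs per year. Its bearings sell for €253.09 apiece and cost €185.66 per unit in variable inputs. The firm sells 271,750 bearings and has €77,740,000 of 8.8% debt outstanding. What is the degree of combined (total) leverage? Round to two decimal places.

3.30

Contribution at this volume is 271,750 × €67.43 = €18,324,102.50.
EBIT = €18,324,102.50 − €5,926,200 = €12,397,902.50. Interest = €6,841,120.00, so EBIT − I = €5,556,782.50.
DCL = contribution ÷ (EBIT − I) = €18,324,102.50 ÷ €5,556,782.50 = 3.2976.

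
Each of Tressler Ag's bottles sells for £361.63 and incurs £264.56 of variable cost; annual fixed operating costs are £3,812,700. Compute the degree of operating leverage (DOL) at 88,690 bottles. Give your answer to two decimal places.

Total contribution margin = 88,690 × £97.07 = £8,609,138.30.
Operating income = contribution − fixed costs = £8,609,138.30 − £3,812,700 = £4,796,438.30.
Degree of operating leverage = £8,609,138.30 / £4,796,438.30 = 1.7949.

1.79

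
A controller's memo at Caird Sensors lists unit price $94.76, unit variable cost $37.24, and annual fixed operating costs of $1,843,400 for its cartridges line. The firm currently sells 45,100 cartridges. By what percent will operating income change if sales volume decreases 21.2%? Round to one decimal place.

-73.3%

At 45,100 units, contribution = 45,100 × $57.52 = $2,594,152.00.
Operating income = contribution − fixed costs = $2,594,152.00 − $1,843,400 = $750,752.00.
DOL = contribution ÷ EBIT = $2,594,152.00 ÷ $750,752.00 = 3.4554.
Operating income changes by 3.4554 × -21.2% = -73.3%.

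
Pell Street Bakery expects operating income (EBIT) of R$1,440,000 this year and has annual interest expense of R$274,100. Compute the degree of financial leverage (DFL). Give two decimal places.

Annual interest charges come to R$274,100.00.
DFL = EBIT ÷ (EBIT − I) = R$1,440,000 ÷ (R$1,440,000 − R$274,100.00) = R$1,440,000 ÷ R$1,165,900.00 = 1.2351.

1.24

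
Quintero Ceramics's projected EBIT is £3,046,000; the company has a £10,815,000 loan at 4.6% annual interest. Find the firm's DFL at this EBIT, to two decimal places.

Interest = £497,490.00.
DFL = EBIT ÷ (EBIT − I) = £3,046,000 ÷ (£3,046,000 − £497,490.00) = £3,046,000 ÷ £2,548,510.00 = 1.1952.

1.20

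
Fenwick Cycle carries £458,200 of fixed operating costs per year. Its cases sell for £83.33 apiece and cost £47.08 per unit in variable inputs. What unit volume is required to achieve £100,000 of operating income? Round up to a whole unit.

15,399 cases

Unit CM = price − variable cost = £83.33 − £47.08 = £36.25.
Need Q such that Q × £36.25 − £458,200 = £100,000, i.e. Q = £558,200 / £36.25 = 15,398.62 → 15,399.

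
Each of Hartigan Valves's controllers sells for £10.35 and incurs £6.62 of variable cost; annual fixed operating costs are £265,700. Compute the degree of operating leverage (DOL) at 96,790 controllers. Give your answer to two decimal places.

Total contribution margin = 96,790 × £3.73 = £361,026.70.
EBIT = £361,026.70 − £265,700 = £95,326.70.
Degree of operating leverage = £361,026.70 / £95,326.70 = 3.7873.

3.79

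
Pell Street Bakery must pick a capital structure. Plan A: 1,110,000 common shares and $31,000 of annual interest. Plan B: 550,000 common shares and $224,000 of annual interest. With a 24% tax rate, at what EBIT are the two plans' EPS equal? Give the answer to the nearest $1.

$413,554

Set EPS_A = EPS_B: (EBIT − $31,000)(1 − 0.24) ÷ 1,110,000 = (EBIT − $224,000)(1 − 0.24) ÷ 550,000.
The (1 − t) factor cancels: (EBIT − 31,000) × 550,000 = (EBIT − 224,000) × 1,110,000.
EBIT × (1,110,000 − 550,000) = 224,000 × 1,110,000 − 31,000 × 550,000 = 231,590,000,000, so EBIT = 231,590,000,000 ÷ 560,000 = 413,553.57.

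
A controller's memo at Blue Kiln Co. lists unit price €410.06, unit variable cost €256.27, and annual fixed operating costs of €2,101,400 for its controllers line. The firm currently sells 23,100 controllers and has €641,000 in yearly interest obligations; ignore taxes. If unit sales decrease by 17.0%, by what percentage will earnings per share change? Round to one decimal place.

-74.5%

At 23,100 units, contribution = 23,100 × €153.79 = €3,552,549.00.
EBIT = €3,552,549.00 − €2,101,400 = €1,451,149.00.
After interest of €641,000.00, pre-tax earnings = €810,149.00.
DCL = total CM / (EBIT − I) = €3,552,549.00 / €810,149.00 = 4.3851.
%ΔEPS = DCL × %ΔSales = 4.3851 × -17.0% = -74.5%.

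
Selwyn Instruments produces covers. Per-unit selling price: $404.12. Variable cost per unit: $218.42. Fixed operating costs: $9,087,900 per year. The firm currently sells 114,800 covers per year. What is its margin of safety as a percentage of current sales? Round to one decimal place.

57.4%

Each unit contributes $404.12 − $218.42 = $185.70. Break-even units = $9,087,900 ÷ $185.70 = 48,938.61; break-even revenue = 48,938.61 × $404.12 = $19,777,071.34.
Current sales = 114,800 × $404.12 = $46,392,976.00.
Margin of safety = ($46,392,976.00 − $19,777,071.34) ÷ $46,392,976.00 = 57.4%.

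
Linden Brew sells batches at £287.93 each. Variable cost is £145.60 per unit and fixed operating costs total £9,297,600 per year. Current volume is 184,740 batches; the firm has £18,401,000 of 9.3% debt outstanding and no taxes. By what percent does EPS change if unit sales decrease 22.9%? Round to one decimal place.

-39.4%

Contribution at this volume is 184,740 × £142.33 = £26,294,044.20.
Subtracting fixed costs: EBIT = £26,294,044.20 − £9,297,600 = £16,996,444.20.
After interest of £1,711,293.00, pre-tax earnings = £15,285,151.20.
DCL = total CM / (EBIT − I) = £26,294,044.20 / £15,285,151.20 = 1.7202.
EPS therefore changes by 1.7202 × (-22.9%) = -39.4%.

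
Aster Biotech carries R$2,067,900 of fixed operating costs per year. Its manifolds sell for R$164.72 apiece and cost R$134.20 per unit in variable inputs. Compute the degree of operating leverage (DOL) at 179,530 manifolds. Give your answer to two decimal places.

At 179,530 units, contribution = 179,530 × R$30.52 = R$5,479,255.60.
Subtracting fixed costs: EBIT = R$5,479,255.60 − R$2,067,900 = R$3,411,355.60.
Degree of operating leverage = R$5,479,255.60 / R$3,411,355.60 = 1.6062.

1.61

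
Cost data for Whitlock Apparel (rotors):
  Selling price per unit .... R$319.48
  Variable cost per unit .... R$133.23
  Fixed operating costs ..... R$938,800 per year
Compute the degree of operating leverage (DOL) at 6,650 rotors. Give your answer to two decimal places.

Total contribution margin = 6,650 × R$186.25 = R$1,238,562.50.
EBIT = R$1,238,562.50 − R$938,800 = R$299,762.50.
So DOL = total CM / EBIT = R$1,238,562.50 / R$299,762.50 = 4.1318.

4.13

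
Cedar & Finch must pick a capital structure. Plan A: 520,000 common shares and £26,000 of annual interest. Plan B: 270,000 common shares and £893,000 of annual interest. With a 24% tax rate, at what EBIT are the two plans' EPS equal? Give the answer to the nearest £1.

Set EPS_A = EPS_B: (EBIT − £26,000)(1 − 0.24) ÷ 520,000 = (EBIT − £893,000)(1 − 0.24) ÷ 270,000.
The (1 − t) factor cancels: (EBIT − 26,000) × 270,000 = (EBIT − 893,000) × 520,000.
Solving, EBIT = (893,000·520,000 − 26,000·270,000) / (520,000 − 270,000) = 457,340,000,000 / 250,000 = 1,829,360.00.

£1,829,360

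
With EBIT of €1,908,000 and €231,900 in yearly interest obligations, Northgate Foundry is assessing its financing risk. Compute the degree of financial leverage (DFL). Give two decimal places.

1.14

Interest = €231,900.00.
Degree of financial leverage = EBIT / (EBIT − interest) = €1,908,000 / €1,676,100.00 = 1.1384.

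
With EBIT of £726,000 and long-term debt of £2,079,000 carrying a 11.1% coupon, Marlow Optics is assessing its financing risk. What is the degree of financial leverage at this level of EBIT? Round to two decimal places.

1.47

Annual interest charges come to £230,769.00.
DFL = EBIT ÷ (EBIT − I) = £726,000 ÷ (£726,000 − £230,769.00) = £726,000 ÷ £495,231.00 = 1.4660.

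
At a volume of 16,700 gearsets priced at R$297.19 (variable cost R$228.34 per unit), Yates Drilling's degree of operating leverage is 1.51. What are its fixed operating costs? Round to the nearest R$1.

Contribution at this volume is 16,700 × R$68.85 = R$1,149,795.00.
DOL = contribution / EBIT, so EBIT = R$1,149,795.00 / 1.51 = R$761,453.64.
Fixed costs = CM − EBIT = R$1,149,795.00 − R$761,453.64 = R$388,341.

R$388,341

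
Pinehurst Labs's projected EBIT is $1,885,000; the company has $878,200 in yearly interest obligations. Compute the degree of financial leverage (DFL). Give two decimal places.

Annual interest charges come to $878,200.00.
Degree of financial leverage = EBIT / (EBIT − interest) = $1,885,000 / $1,006,800.00 = 1.8723.

1.87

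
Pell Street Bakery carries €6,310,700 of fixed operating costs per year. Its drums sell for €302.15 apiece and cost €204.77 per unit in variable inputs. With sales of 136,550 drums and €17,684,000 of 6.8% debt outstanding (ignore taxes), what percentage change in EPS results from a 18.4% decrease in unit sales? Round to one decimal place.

Contribution at this volume is 136,550 × €97.38 = €13,297,239.00.
EBIT = €13,297,239.00 − €6,310,700 = €6,986,539.00.
After interest of €1,202,512.00, pre-tax earnings = €5,784,027.00.
DCL = total CM / (EBIT − I) = €13,297,239.00 / €5,784,027.00 = 2.2990.
EPS therefore changes by 2.2990 × (-18.4%) = -42.3%.

-42.3%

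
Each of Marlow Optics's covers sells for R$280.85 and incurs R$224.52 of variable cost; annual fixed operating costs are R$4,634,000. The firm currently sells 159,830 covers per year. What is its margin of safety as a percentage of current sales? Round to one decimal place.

Contribution margin per unit = R$280.85 − R$224.52 = R$56.33. Break-even units = R$4,634,000 ÷ R$56.33 = 82,265.22; break-even revenue = 82,265.22 × R$280.85 = R$23,104,187.82.
Current sales = 159,830 × R$280.85 = R$44,888,255.50.
Margin of safety = (R$44,888,255.50 − R$23,104,187.82) ÷ R$44,888,255.50 = 48.5%.

48.5%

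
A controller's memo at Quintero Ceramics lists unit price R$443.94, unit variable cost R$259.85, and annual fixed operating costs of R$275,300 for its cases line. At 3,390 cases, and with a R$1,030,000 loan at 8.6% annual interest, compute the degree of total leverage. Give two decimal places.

Contribution at this volume is 3,390 × R$184.09 = R$624,065.10.
EBIT = R$624,065.10 − R$275,300 = R$348,765.10. Interest = R$88,580.00.
DOL = R$624,065.10 ÷ R$348,765.10 = 1.7894; DFL = R$348,765.10 ÷ R$260,185.10 = 1.3404.
Combined leverage = 1.7894 × 1.3404 = 2.3985.

2.40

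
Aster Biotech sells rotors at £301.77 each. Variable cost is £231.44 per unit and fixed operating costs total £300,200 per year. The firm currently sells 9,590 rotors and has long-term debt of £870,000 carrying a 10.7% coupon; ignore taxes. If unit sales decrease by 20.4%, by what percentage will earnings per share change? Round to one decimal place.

Total contribution margin = 9,590 × £70.33 = £674,464.70.
EBIT = £674,464.70 − £300,200 = £374,264.70.
After interest of £93,090.00, pre-tax earnings = £281,174.70.
Degree of combined leverage = contribution ÷ (EBIT − I) = £674,464.70 ÷ £281,174.70 = 2.3987.
%ΔEPS = DCL × %ΔSales = 2.3987 × -20.4% = -48.9%.

-48.9%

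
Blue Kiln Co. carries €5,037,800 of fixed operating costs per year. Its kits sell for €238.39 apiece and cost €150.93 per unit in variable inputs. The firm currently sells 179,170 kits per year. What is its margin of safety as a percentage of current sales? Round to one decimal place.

67.9%

Contribution margin per unit = €238.39 − €150.93 = €87.46. Break-even units = €5,037,800 ÷ €87.46 = 57,601.19; break-even revenue = 57,601.19 × €238.39 = €13,731,547.47.
Current sales = 179,170 × €238.39 = €42,712,336.30.
Margin of safety = (€42,712,336.30 − €13,731,547.47) ÷ €42,712,336.30 = 67.9%.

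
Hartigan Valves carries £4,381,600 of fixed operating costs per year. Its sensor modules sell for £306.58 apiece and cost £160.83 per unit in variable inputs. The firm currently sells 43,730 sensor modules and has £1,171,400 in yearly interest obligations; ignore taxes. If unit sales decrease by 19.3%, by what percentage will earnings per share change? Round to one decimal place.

Total contribution margin = 43,730 × £145.75 = £6,373,647.50.
Operating income = contribution − fixed costs = £6,373,647.50 − £4,381,600 = £1,992,047.50.
After interest of £1,171,400.00, pre-tax earnings = £820,647.50.
DCL = total CM / (EBIT − I) = £6,373,647.50 / £820,647.50 = 7.7666.
EPS therefore changes by 7.7666 × (-19.3%) = -149.9%.

-149.9%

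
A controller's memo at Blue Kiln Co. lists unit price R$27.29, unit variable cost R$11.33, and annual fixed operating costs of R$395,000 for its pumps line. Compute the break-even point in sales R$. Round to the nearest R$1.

R$675,410

Contribution margin per unit = R$27.29 − R$11.33 = R$15.96, a CM ratio of R$15.96 ÷ R$27.29 = 0.5848.
Break-even sales = FC ÷ CM ratio = R$395,000 × R$27.29 / R$15.96 = R$675,410.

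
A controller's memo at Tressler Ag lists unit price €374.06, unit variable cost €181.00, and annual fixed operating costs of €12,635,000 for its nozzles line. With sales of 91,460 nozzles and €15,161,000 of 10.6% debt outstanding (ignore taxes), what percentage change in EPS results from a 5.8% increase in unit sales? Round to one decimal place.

+30.0%

Total contribution margin = 91,460 × €193.06 = €17,657,267.60.
Subtracting fixed costs: EBIT = €17,657,267.60 − €12,635,000 = €5,022,267.60.
Interest = €1,607,066.00, so EBIT − I = €3,415,201.60.
DCL = total CM / (EBIT − I) = €17,657,267.60 / €3,415,201.60 = 5.1702.
%ΔEPS = DCL × %ΔSales = 5.1702 × +5.8% = +30.0%.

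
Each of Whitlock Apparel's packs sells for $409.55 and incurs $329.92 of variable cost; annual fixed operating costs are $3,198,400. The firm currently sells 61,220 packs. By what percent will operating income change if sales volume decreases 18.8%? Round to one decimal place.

-54.7%

Contribution at this volume is 61,220 × $79.63 = $4,874,948.60.
Operating income = contribution − fixed costs = $4,874,948.60 − $3,198,400 = $1,676,548.60.
So DOL = total CM / EBIT = $4,874,948.60 / $1,676,548.60 = 2.9077.
So EBIT moves 2.9077 × (-18.8%) = -54.7%.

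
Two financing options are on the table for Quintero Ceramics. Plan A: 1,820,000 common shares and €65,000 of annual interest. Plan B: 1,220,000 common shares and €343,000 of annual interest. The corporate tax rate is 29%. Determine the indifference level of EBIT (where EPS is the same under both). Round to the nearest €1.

€908,267

Set EPS_A = EPS_B: (EBIT − €65,000)(1 − 0.29) ÷ 1,820,000 = (EBIT − €343,000)(1 − 0.29) ÷ 1,220,000.
The (1 − t) factor cancels: (EBIT − 65,000) × 1,220,000 = (EBIT − 343,000) × 1,820,000.
EBIT × (1,820,000 − 1,220,000) = 343,000 × 1,820,000 − 65,000 × 1,220,000 = 544,960,000,000, so EBIT = 544,960,000,000 ÷ 600,000 = 908,266.67.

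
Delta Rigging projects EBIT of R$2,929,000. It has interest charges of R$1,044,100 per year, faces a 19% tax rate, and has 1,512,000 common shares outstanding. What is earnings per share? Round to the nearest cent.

R$1.01

Pre-tax income = R$2,929,000 − R$1,044,100.00 = R$1,884,900.00.
After tax at 19%: net income = R$1,884,900.00 × 0.81 = R$1,526,769.00.
EPS = R$1,526,769.00 ÷ 1,512,000 = R$1.01.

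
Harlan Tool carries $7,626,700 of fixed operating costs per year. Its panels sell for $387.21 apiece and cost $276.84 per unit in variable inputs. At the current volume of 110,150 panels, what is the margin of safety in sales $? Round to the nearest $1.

Unit CM = price − variable cost = $387.21 − $276.84 = $110.37. Break-even units = $7,626,700 ÷ $110.37 = 69,101.21; break-even revenue = 69,101.21 × $387.21 = $26,756,677.60.
Current sales = 110,150 × $387.21 = $42,651,181.50.
Margin of safety = $42,651,181.50 − $26,756,677.60 = $15,894,504.

$15,894,504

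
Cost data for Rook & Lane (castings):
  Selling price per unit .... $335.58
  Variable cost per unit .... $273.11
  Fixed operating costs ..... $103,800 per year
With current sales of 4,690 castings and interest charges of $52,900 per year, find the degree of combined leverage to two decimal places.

2.15

Total contribution margin = 4,690 × $62.47 = $292,984.30.
EBIT = $292,984.30 − $103,800 = $189,184.30. Interest = $52,900.00, so EBIT − I = $136,284.30.
DCL = contribution ÷ (EBIT − I) = $292,984.30 ÷ $136,284.30 = 2.1498.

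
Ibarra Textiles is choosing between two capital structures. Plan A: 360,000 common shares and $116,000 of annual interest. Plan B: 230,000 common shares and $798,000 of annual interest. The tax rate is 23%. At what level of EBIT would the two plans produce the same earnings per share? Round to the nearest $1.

$2,004,615

At indifference, (EBIT − 116,000)(1 − t)/360,000 = (EBIT − 798,000)(1 − t)/230,000.
Cancelling (1 − t) and cross-multiplying: 230,000·(EBIT − 116,000) = 360,000·(EBIT − 798,000).
Solving, EBIT = (798,000·360,000 − 116,000·230,000) / (360,000 − 230,000) = 260,600,000,000 / 130,000 = 2,004,615.38.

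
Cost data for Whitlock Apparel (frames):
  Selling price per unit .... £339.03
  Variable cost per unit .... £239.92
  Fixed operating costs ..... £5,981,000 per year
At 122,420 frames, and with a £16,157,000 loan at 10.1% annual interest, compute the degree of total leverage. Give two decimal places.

Total contribution margin = 122,420 × £99.11 = £12,133,046.20.
Operating income = contribution − fixed costs = £12,133,046.20 − £5,981,000 = £6,152,046.20. Interest = £1,631,857.00.
DOL = £12,133,046.20 ÷ £6,152,046.20 = 1.9722; DFL = £6,152,046.20 ÷ £4,520,189.20 = 1.3610.
Combined leverage = 1.9722 × 1.3610 = 2.6842.

2.68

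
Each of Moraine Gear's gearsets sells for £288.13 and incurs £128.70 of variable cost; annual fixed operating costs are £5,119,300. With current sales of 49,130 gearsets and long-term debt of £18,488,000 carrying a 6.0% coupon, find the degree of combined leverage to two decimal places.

4.88

At 49,130 units, contribution = 49,130 × £159.43 = £7,832,795.90.
Operating income = contribution − fixed costs = £7,832,795.90 − £5,119,300 = £2,713,495.90. Interest = £1,109,280.00.
DOL = £7,832,795.90 ÷ £2,713,495.90 = 2.8866; DFL = £2,713,495.90 ÷ £1,604,215.90 = 1.6915.
Combined leverage = 2.8866 × 1.6915 = 4.8827.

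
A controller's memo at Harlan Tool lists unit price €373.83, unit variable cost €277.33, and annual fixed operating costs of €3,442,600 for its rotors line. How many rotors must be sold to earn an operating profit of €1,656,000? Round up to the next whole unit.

52,836 rotors

Each unit contributes €373.83 − €277.33 = €96.50.
Required volume = (fixed costs + target profit) ÷ CM = (€3,442,600 + €1,656,000) ÷ €96.50 = 52,835.23, so 52,836 rotors.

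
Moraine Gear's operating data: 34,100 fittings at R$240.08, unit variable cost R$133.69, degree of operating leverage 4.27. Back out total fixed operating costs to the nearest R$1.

R$2,778,274

Contribution at this volume is 34,100 × R$106.39 = R$3,627,899.00.
DOL = contribution / EBIT, so EBIT = R$3,627,899.00 / 4.27 = R$849,625.06.
And FC = contribution − EBIT = R$3,627,899.00 − R$849,625.06 = R$2,778,274.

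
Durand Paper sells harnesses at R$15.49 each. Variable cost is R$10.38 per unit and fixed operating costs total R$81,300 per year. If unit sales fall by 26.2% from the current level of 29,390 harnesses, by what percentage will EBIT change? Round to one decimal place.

Total contribution margin = 29,390 × R$5.11 = R$150,182.90.
EBIT = R$150,182.90 − R$81,300 = R$68,882.90.
Degree of operating leverage = R$150,182.90 / R$68,882.90 = 2.1803.
%ΔEBIT = DOL × %ΔSales = 2.1803 × -26.2% = -57.1%.

-57.1%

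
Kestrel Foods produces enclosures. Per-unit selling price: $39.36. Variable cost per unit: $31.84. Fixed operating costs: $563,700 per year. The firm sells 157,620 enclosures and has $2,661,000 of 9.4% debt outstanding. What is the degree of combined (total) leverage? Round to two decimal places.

3.19

Contribution at this volume is 157,620 × $7.52 = $1,185,302.40.
EBIT = $1,185,302.40 − $563,700 = $621,602.40. Interest = $250,134.00, so EBIT − I = $371,468.40.
Degree of total leverage = total CM / (EBIT − interest) = $1,185,302.40 / $371,468.40 = 3.1909.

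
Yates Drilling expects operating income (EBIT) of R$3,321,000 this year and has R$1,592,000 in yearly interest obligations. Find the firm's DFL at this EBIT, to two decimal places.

1.92

Annual interest charges come to R$1,592,000.00.
DFL = EBIT ÷ (EBIT − I) = R$3,321,000 ÷ (R$3,321,000 − R$1,592,000.00) = R$3,321,000 ÷ R$1,729,000.00 = 1.9208.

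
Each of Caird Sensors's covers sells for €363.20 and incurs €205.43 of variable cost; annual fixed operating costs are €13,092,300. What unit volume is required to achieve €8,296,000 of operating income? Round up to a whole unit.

Contribution margin per unit = €363.20 − €205.43 = €157.77.
Units = (FC + target) / CM = (€13,092,300 + €8,296,000) / €157.77 = 135,566.33, so 135,567 covers.

135,567 covers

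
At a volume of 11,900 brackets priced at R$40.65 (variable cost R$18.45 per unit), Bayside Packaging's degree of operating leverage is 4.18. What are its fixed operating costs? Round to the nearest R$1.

Contribution at this volume is 11,900 × R$22.20 = R$264,180.00.
Since DOL = CM ÷ EBIT, EBIT = R$264,180.00 ÷ 4.18 = R$63,200.96.
And FC = contribution − EBIT = R$264,180.00 − R$63,200.96 = R$200,979.

R$200,979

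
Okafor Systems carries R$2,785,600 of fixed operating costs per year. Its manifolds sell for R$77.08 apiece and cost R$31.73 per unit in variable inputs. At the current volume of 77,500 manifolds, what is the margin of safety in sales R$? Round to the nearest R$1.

Unit CM = price − variable cost = R$77.08 − R$31.73 = R$45.35. Break-even units = R$2,785,600 ÷ R$45.35 = 61,424.48; break-even revenue = 61,424.48 × R$77.08 = R$4,734,598.63.
Current sales = 77,500 × R$77.08 = R$5,973,700.00.
Margin of safety = R$5,973,700.00 − R$4,734,598.63 = R$1,239,101.

R$1,239,101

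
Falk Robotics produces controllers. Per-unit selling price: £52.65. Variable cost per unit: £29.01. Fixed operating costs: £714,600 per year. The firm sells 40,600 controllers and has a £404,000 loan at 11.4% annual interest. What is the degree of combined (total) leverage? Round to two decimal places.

4.82

At 40,600 units, contribution = 40,600 × £23.64 = £959,784.00.
Subtracting fixed costs: EBIT = £959,784.00 − £714,600 = £245,184.00. Interest = £46,056.00.
DOL = £959,784.00 ÷ £245,184.00 = 3.9145; DFL = £245,184.00 ÷ £199,128.00 = 1.2313.
Combined leverage = 3.9145 × 1.2313 = 4.8199.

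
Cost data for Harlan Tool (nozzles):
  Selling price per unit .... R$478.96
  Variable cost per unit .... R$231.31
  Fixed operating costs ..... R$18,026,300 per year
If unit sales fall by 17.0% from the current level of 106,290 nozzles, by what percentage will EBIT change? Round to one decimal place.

Total contribution margin = 106,290 × R$247.65 = R$26,322,718.50.
EBIT = R$26,322,718.50 − R$18,026,300 = R$8,296,418.50.
Degree of operating leverage = R$26,322,718.50 / R$8,296,418.50 = 3.1728.
%ΔEBIT = DOL × %ΔSales = 3.1728 × -17.0% = -53.9%.

-53.9%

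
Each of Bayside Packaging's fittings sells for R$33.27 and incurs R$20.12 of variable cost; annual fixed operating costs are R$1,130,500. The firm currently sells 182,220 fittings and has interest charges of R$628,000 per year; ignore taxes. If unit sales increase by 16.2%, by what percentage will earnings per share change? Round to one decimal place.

Contribution at this volume is 182,220 × R$13.15 = R$2,396,193.00.
Operating income = contribution − fixed costs = R$2,396,193.00 − R$1,130,500 = R$1,265,693.00.
After interest of R$628,000.00, pre-tax earnings = R$637,693.00.
Degree of combined leverage = contribution ÷ (EBIT − I) = R$2,396,193.00 ÷ R$637,693.00 = 3.7576.
%ΔEPS = DCL × %ΔSales = 3.7576 × +16.2% = +60.9%.

+60.9%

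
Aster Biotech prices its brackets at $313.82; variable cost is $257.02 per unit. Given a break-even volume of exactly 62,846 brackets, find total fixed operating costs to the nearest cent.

Each unit contributes $313.82 − $257.02 = $56.80.
Fixed costs = break-even units × CM = 62,846 × $56.80 = $3,569,652.80.

$3,569,652.80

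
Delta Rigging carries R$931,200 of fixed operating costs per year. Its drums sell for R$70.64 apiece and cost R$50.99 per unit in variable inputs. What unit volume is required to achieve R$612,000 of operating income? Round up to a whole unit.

Contribution margin per unit = R$70.64 − R$50.99 = R$19.65.
Required volume = (fixed costs + target profit) ÷ CM = (R$931,200 + R$612,000) ÷ R$19.65 = 78,534.35, so 78,535 drums.

78,535 drums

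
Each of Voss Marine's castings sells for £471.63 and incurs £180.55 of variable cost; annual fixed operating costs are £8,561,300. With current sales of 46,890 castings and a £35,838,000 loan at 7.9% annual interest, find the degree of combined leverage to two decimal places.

Total contribution margin = 46,890 × £291.08 = £13,648,741.20.
Operating income = contribution − fixed costs = £13,648,741.20 − £8,561,300 = £5,087,441.20. Interest = £2,831,202.00.
DOL = £13,648,741.20 ÷ £5,087,441.20 = 2.6828; DFL = £5,087,441.20 ÷ £2,256,239.20 = 2.2548.
DCL = DOL × DFL = 2.6828 × 2.2548 = 6.0492.

6.05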